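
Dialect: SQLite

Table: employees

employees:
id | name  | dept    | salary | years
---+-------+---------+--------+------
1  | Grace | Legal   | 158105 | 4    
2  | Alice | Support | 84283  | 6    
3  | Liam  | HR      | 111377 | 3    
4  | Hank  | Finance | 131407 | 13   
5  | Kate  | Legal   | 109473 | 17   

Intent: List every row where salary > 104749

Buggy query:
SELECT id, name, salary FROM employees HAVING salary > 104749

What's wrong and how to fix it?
Bug: This is a non-aggregate query (no GROUP BY, no aggregates), so in SQLite the HAVING clause is invalid here; a row-level condition belongs in WHERE

Fix: Replace HAVING with WHERE since the condition applies to individual rows

Corrected query:
SELECT id, name, salary FROM employees WHERE salary > 104749

Result:
id | name  | salary
---+-------+-------
1  | Grace | 158105
3  | Liam  | 111377
4  | Hank  | 131407
5  | Kate  | 109473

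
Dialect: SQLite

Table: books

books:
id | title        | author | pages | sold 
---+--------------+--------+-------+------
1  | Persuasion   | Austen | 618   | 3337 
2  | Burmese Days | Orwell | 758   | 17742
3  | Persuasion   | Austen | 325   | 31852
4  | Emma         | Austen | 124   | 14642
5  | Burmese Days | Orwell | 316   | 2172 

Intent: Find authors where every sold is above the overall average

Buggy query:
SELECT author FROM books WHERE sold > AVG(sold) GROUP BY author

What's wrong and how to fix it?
Bug: AVG() is an aggregate; it can't sit directly in WHERE

Fix: Compute the overall average in a scalar subquery and compare each group's MIN against it in HAVING

Corrected query:
SELECT author FROM books GROUP BY author HAVING MIN(sold) > (SELECT AVG(sold) FROM books)

Result:
(no rows)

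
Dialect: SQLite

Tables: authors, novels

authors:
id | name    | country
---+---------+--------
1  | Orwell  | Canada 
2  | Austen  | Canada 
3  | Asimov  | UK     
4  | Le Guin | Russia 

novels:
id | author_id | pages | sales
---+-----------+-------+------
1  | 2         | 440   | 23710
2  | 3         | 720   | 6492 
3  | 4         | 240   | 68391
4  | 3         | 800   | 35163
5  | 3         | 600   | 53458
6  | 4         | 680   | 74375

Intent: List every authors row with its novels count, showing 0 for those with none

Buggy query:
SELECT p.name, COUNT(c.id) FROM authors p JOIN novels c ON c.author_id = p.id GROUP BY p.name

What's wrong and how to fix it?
Bug: INNER JOIN drops authors rows that have no matching novels rows

Fix: Switch to LEFT JOIN to retain unmatched parent rows

Corrected query:
SELECT p.name, COUNT(c.id) FROM authors p LEFT JOIN novels c ON c.author_id = p.id GROUP BY p.name

Result:
name    | COUNT(c.id)
--------+------------
Asimov  | 3          
Austen  | 1          
Le Guin | 2          
Orwell  | 0          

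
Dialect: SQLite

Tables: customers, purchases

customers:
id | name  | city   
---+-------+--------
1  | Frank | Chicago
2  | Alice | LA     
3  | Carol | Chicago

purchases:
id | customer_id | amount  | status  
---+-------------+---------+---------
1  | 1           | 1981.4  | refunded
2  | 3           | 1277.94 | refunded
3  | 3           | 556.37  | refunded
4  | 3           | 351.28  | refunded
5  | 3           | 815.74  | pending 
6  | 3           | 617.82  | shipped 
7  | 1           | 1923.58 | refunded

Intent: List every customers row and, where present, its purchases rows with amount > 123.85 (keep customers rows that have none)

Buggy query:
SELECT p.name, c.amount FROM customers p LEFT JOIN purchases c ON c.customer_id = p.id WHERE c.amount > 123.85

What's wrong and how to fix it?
Bug: A WHERE condition on the right-hand table after LEFT JOIN drops unmatched parents

Fix: Move the right-table condition into the ON clause so unmatched parents are kept

Corrected query:
SELECT p.name, c.amount FROM customers p LEFT JOIN purchases c ON c.customer_id = p.id AND c.amount > 123.85

Result:
name  | amount 
------+--------
Frank | 1923.58
Frank | 1981.4 
Alice | NULL   
Carol | 351.28 
Carol | 556.37 
Carol | 617.82 
Carol | 815.74 
Carol | 1277.94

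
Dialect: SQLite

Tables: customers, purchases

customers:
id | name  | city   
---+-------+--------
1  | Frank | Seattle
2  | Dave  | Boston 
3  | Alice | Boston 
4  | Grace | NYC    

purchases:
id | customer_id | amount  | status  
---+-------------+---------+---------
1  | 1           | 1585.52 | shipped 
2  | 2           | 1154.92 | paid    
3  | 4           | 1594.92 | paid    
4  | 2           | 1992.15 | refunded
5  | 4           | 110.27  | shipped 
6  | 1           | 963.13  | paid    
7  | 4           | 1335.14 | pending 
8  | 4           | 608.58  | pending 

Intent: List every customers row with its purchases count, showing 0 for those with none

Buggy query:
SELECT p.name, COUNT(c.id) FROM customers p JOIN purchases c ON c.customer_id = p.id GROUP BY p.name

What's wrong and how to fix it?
Bug: An inner join excludes parents with zero children

Fix: Use LEFT JOIN so parents without children still appear (COUNT(c.id) gives 0)

Corrected query:
SELECT p.name, COUNT(c.id) FROM customers p LEFT JOIN purchases c ON c.customer_id = p.id GROUP BY p.name

Result:
name  | COUNT(c.id)
------+------------
Alice | 0          
Dave  | 2          
Frank | 2          
Grace | 4          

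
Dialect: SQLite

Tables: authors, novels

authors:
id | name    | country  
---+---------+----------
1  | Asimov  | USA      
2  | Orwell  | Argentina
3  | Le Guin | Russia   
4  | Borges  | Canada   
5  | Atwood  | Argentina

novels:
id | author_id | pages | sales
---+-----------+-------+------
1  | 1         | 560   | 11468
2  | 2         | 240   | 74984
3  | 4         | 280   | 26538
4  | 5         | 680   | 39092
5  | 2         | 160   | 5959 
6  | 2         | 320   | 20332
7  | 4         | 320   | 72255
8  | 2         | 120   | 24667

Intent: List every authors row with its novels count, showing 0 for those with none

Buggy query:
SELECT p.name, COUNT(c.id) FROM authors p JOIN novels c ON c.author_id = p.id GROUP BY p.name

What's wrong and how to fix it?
Bug: An inner join excludes parents with zero children

Fix: Use LEFT JOIN so parents without children still appear (COUNT(c.id) gives 0)

Corrected query:
SELECT p.name, COUNT(c.id) FROM authors p LEFT JOIN novels c ON c.author_id = p.id GROUP BY p.name

Result:
name    | COUNT(c.id)
--------+------------
Asimov  | 1          
Atwood  | 1          
Borges  | 2          
Le Guin | 0          
Orwell  | 4          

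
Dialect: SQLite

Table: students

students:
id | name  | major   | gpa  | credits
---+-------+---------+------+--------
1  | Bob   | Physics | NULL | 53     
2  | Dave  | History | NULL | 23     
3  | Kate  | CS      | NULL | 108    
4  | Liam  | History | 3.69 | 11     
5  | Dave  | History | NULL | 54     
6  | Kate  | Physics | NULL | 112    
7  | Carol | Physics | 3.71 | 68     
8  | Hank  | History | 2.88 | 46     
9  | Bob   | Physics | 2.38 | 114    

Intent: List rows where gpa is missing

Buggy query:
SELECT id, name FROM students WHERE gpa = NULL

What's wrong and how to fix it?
Bug: Comparing to NULL with '=' never matches; NULL = NULL is unknown, not true

Fix: Replace '= NULL' with 'IS NULL'

Corrected query:
SELECT id, name FROM students WHERE gpa IS NULL

Result:
id | name
---+-----
1  | Bob 
2  | Dave
3  | Kate
5  | Dave
6  | Kate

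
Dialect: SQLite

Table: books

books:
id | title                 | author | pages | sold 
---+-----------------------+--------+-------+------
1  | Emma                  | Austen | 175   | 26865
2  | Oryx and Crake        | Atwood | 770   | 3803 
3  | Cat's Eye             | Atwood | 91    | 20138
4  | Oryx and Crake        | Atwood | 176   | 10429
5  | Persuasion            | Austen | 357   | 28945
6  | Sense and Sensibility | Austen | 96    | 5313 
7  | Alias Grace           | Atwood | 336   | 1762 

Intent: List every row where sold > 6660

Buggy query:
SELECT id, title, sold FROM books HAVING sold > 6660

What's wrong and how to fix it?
Bug: This is a non-aggregate query (no GROUP BY, no aggregates), so in SQLite the HAVING clause is invalid here; a row-level condition belongs in WHERE

Fix: Replace HAVING with WHERE since the condition applies to individual rows

Corrected query:
SELECT id, title, sold FROM books WHERE sold > 6660

Result:
id | title          | sold 
---+----------------+------
1  | Emma           | 26865
3  | Cat's Eye      | 20138
4  | Oryx and Crake | 10429
5  | Persuasion     | 28945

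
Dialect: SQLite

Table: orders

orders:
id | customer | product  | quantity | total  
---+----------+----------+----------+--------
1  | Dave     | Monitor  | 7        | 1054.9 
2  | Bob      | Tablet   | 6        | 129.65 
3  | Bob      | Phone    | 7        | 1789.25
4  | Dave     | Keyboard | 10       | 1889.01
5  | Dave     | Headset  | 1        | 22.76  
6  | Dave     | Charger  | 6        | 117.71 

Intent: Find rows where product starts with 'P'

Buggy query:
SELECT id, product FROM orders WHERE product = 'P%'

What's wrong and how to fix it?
Bug: '=' compares the literal string including the % character; pattern matching needs LIKE

Fix: Replace '=' with LIKE so 'P%' is treated as a pattern

Corrected query:
SELECT id, product FROM orders WHERE product LIKE 'P%'

Result:
id | product
---+--------
3  | Phone  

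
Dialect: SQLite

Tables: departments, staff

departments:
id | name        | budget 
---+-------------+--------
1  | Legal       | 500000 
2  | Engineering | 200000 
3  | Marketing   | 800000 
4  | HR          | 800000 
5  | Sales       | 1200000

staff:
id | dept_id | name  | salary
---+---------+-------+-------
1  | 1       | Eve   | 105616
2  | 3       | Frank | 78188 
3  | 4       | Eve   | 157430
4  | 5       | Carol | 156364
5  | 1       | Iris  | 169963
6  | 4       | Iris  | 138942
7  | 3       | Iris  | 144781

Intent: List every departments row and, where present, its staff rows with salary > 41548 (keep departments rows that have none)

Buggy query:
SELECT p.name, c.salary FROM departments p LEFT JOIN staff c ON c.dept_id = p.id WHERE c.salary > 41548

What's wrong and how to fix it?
Bug: A WHERE condition on the right-hand table after LEFT JOIN drops unmatched parents

Fix: Move the right-table condition into the ON clause so unmatched parents are kept

Corrected query:
SELECT p.name, c.salary FROM departments p LEFT JOIN staff c ON c.dept_id = p.id AND c.salary > 41548

Result:
name        | salary
------------+-------
Legal       | 105616
Legal       | 169963
Engineering | NULL  
Marketing   | 78188 
Marketing   | 144781
HR          | 138942
HR          | 157430
Sales       | 156364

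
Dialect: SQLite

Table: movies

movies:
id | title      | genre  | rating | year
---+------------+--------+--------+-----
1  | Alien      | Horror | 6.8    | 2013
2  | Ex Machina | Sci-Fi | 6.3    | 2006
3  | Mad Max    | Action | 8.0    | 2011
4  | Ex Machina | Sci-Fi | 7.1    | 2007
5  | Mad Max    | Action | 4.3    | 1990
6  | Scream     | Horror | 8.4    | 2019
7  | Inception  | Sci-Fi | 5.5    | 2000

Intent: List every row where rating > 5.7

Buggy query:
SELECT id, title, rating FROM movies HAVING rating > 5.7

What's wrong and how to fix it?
Bug: This is a non-aggregate query (no GROUP BY, no aggregates), so in SQLite the HAVING clause is invalid here; a row-level condition belongs in WHERE

Fix: Replace HAVING with WHERE since the condition applies to individual rows

Corrected query:
SELECT id, title, rating FROM movies WHERE rating > 5.7

Result:
id | title      | rating
---+------------+-------
1  | Alien      | 6.8   
2  | Ex Machina | 6.3   
3  | Mad Max    | 8     
4  | Ex Machina | 7.1   
6  | Scream     | 8.4   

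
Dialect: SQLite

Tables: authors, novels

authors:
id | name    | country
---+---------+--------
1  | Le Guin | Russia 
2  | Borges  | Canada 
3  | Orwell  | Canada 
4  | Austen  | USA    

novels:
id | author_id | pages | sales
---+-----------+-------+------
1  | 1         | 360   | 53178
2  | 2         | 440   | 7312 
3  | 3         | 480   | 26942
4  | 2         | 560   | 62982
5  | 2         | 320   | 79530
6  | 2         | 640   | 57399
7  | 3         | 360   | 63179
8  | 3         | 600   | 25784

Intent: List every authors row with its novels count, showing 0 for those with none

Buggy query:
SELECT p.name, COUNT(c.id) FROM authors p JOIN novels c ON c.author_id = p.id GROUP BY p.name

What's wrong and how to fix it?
Bug: An inner join excludes parents with zero children

Fix: Use LEFT JOIN so parents without children still appear (COUNT(c.id) gives 0)

Corrected query:
SELECT p.name, COUNT(c.id) FROM authors p LEFT JOIN novels c ON c.author_id = p.id GROUP BY p.name

Result:
name    | COUNT(c.id)
--------+------------
Austen  | 0          
Borges  | 4          
Le Guin | 1          
Orwell  | 3          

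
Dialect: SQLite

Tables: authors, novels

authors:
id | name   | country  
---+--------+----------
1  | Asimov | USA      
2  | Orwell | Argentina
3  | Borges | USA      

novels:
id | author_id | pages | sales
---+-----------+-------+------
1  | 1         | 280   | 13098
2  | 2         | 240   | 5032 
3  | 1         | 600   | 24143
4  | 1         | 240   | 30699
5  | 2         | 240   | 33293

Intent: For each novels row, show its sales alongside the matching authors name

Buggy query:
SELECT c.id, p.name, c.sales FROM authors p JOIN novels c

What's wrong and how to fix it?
Bug: JOIN with no ON clause produces a cartesian product; every novels row pairs with every authors row

Fix: Add ON c.author_id = p.id to the JOIN

Corrected query:
SELECT c.id, p.name, c.sales FROM authors p JOIN novels c ON c.author_id = p.id

Result:
id | name   | sales
---+--------+------
1  | Asimov | 13098
2  | Orwell | 5032 
3  | Asimov | 24143
4  | Asimov | 30699
5  | Orwell | 33293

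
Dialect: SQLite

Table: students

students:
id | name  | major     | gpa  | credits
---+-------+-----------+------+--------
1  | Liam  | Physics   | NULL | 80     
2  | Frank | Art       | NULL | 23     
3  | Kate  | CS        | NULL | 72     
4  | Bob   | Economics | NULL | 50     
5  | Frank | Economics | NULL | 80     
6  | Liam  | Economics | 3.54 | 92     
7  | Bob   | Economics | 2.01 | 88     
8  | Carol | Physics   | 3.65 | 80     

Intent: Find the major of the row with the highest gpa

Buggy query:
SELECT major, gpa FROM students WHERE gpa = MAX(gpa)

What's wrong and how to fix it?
Bug: MAX(gpa) is an aggregate and cannot be used directly in WHERE

Fix: Use a subquery: WHERE gpa = (SELECT MAX(gpa) FROM students)

Corrected query:
SELECT major, gpa FROM students WHERE gpa = (SELECT MAX(gpa) FROM students)

Result:
major   | gpa 
--------+-----
Physics | 3.65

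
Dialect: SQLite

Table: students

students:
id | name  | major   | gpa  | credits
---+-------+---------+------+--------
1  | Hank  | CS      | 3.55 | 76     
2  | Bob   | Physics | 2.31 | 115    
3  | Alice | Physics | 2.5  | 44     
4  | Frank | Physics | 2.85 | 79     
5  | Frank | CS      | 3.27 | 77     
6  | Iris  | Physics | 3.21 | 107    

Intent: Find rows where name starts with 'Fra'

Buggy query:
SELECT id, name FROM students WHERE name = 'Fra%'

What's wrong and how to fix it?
Bug: '=' compares the literal string including the % character; pattern matching needs LIKE

Fix: Replace '=' with LIKE so 'Fra%' is treated as a pattern

Corrected query:
SELECT id, name FROM students WHERE name LIKE 'Fra%'

Result:
id | name 
---+------
4  | Frank
5  | Frank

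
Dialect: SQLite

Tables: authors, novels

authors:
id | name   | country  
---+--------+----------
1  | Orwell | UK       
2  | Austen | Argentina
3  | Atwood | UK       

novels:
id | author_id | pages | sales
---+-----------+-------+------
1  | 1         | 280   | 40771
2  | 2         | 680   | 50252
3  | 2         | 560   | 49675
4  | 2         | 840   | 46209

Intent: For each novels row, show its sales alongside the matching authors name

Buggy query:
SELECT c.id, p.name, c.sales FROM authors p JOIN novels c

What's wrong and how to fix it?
Bug: JOIN with no ON clause produces a cartesian product; every novels row pairs with every authors row

Fix: Add ON c.author_id = p.id to the JOIN

Corrected query:
SELECT c.id, p.name, c.sales FROM authors p JOIN novels c ON c.author_id = p.id

Result:
id | name   | sales
---+--------+------
1  | Orwell | 40771
2  | Austen | 50252
3  | Austen | 49675
4  | Austen | 46209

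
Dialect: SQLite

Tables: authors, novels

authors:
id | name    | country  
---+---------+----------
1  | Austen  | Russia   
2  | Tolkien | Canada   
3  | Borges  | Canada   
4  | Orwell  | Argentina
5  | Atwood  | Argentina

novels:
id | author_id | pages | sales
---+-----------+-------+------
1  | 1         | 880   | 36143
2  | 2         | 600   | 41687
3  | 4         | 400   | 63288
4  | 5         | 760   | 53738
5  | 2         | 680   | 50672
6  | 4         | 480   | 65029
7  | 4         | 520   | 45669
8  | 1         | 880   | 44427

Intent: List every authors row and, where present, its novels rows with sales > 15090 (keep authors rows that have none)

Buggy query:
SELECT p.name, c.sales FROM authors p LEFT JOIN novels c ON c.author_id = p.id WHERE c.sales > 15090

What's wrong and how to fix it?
Bug: A WHERE condition on the right-hand table after LEFT JOIN drops unmatched parents

Fix: Put 'c.sales > 15090' in the JOIN's ON clause instead of WHERE

Corrected query:
SELECT p.name, c.sales FROM authors p LEFT JOIN novels c ON c.author_id = p.id AND c.sales > 15090

Result:
name    | sales
--------+------
Austen  | 36143
Austen  | 44427
Tolkien | 41687
Tolkien | 50672
Borges  | NULL 
Orwell  | 45669
Orwell  | 63288
Orwell  | 65029
Atwood  | 53738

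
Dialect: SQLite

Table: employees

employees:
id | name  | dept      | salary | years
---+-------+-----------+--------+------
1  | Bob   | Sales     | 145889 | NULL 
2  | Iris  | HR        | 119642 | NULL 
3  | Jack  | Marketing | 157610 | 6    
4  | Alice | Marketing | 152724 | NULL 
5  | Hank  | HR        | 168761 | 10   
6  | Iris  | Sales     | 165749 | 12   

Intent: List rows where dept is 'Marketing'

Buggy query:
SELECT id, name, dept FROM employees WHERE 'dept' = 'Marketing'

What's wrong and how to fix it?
Bug: 'dept' in single quotes is a string literal, not the column; the comparison is literal-vs-literal and never true

Fix: Remove the quotes around the column name (or use double quotes for an identifier)

Corrected query:
SELECT id, name, dept FROM employees WHERE dept = 'Marketing'

Result:
id | name  | dept     
---+-------+----------
3  | Jack  | Marketing
4  | Alice | Marketing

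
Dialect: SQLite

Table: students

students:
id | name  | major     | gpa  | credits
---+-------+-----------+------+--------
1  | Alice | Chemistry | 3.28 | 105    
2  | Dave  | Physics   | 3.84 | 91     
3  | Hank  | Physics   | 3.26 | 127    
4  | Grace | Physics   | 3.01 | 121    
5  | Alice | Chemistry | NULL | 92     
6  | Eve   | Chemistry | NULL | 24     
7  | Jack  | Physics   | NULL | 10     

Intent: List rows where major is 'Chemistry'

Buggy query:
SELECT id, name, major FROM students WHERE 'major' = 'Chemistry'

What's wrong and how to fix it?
Bug: 'major' in single quotes is a string literal, not the column; the comparison is literal-vs-literal and never true

Fix: Reference the column as major without single quotes

Corrected query:
SELECT id, name, major FROM students WHERE major = 'Chemistry'

Result:
id | name  | major    
---+-------+----------
1  | Alice | Chemistry
5  | Alice | Chemistry
6  | Eve   | Chemistry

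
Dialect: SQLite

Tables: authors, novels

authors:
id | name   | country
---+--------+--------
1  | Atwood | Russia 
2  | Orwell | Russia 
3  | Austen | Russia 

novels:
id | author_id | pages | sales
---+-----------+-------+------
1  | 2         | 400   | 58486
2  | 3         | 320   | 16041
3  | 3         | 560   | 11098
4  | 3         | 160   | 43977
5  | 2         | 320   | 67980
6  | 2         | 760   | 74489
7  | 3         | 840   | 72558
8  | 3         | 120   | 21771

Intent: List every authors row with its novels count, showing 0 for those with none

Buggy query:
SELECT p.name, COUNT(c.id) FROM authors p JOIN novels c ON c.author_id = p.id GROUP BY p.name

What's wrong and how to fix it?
Bug: INNER JOIN drops authors rows that have no matching novels rows

Fix: Switch to LEFT JOIN to retain unmatched parent rows

Corrected query:
SELECT p.name, COUNT(c.id) FROM authors p LEFT JOIN novels c ON c.author_id = p.id GROUP BY p.name

Result:
name   | COUNT(c.id)
-------+------------
Atwood | 0          
Austen | 5          
Orwell | 3          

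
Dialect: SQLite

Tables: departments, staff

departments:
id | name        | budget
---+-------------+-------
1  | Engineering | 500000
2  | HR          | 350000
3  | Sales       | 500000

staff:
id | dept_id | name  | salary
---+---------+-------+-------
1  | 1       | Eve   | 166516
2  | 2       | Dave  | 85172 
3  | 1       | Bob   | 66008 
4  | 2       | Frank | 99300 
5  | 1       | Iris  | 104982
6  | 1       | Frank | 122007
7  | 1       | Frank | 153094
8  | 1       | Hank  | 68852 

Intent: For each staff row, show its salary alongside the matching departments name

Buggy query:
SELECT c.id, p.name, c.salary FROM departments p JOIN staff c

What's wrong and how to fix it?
Bug: Missing join condition: each staff row is matched to all departments rows instead of just its own

Fix: Add ON c.dept_id = p.id to the JOIN

Corrected query:
SELECT c.id, p.name, c.salary FROM departments p JOIN staff c ON c.dept_id = p.id

Result:
id | name        | salary
---+-------------+-------
1  | Engineering | 166516
2  | HR          | 85172 
3  | Engineering | 66008 
4  | HR          | 99300 
5  | Engineering | 104982
6  | Engineering | 122007
7  | Engineering | 153094
8  | Engineering | 68852 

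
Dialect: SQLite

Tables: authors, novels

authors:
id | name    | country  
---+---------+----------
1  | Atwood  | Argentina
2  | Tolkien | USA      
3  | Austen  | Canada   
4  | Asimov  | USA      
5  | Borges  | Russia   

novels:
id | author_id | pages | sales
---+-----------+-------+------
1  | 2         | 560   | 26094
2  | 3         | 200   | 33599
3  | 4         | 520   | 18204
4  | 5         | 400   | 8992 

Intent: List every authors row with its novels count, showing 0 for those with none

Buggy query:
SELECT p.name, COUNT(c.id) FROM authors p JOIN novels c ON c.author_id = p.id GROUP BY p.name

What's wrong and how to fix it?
Bug: INNER JOIN drops authors rows that have no matching novels rows

Fix: Switch to LEFT JOIN to retain unmatched parent rows

Corrected query:
SELECT p.name, COUNT(c.id) FROM authors p LEFT JOIN novels c ON c.author_id = p.id GROUP BY p.name

Result:
name    | COUNT(c.id)
--------+------------
Asimov  | 1          
Atwood  | 0          
Austen  | 1          
Borges  | 1          
Tolkien | 1          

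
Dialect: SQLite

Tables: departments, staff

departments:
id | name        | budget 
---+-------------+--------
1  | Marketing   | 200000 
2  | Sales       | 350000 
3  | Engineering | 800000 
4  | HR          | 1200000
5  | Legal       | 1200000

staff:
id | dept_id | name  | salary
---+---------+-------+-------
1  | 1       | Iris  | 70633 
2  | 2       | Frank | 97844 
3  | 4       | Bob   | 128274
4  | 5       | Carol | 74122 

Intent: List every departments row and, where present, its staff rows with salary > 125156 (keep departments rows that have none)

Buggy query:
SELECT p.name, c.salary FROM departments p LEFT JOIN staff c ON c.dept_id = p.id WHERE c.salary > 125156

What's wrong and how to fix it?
Bug: A WHERE condition on the right-hand table after LEFT JOIN drops unmatched parents

Fix: Move the right-table condition into the ON clause so unmatched parents are kept

Corrected query:
SELECT p.name, c.salary FROM departments p LEFT JOIN staff c ON c.dept_id = p.id AND c.salary > 125156

Result:
name        | salary
------------+-------
Marketing   | NULL  
Sales       | NULL  
Engineering | NULL  
HR          | 128274
Legal       | NULL  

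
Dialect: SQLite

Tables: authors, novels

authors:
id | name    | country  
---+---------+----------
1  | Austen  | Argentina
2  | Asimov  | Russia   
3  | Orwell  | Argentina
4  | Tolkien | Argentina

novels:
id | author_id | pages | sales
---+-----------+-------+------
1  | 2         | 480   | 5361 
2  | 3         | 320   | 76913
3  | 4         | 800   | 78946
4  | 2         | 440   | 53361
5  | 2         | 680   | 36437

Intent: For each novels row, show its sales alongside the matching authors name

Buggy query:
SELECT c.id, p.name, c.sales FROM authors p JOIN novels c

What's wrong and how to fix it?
Bug: JOIN with no ON clause produces a cartesian product; every novels row pairs with every authors row

Fix: Specify the join condition linking the foreign key to the parent id

Corrected query:
SELECT c.id, p.name, c.sales FROM authors p JOIN novels c ON c.author_id = p.id

Result:
id | name    | sales
---+---------+------
1  | Asimov  | 5361 
2  | Orwell  | 76913
3  | Tolkien | 78946
4  | Asimov  | 53361
5  | Asimov  | 36437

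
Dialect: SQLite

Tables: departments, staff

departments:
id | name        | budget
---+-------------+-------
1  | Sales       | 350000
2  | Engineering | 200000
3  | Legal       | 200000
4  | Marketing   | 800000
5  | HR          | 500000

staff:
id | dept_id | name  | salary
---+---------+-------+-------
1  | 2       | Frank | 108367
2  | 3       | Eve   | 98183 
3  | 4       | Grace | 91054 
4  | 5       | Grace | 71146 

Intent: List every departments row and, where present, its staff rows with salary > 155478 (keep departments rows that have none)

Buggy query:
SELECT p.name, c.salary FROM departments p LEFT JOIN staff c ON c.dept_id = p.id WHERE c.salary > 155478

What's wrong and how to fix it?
Bug: Filtering c.salary in WHERE discards the NULL rows produced by LEFT JOIN, turning it into an inner join

Fix: Put 'c.salary > 155478' in the JOIN's ON clause instead of WHERE

Corrected query:
SELECT p.name, c.salary FROM departments p LEFT JOIN staff c ON c.dept_id = p.id AND c.salary > 155478

Result:
name        | salary
------------+-------
Sales       | NULL  
Engineering | NULL  
Legal       | NULL  
Marketing   | NULL  
HR          | NULL  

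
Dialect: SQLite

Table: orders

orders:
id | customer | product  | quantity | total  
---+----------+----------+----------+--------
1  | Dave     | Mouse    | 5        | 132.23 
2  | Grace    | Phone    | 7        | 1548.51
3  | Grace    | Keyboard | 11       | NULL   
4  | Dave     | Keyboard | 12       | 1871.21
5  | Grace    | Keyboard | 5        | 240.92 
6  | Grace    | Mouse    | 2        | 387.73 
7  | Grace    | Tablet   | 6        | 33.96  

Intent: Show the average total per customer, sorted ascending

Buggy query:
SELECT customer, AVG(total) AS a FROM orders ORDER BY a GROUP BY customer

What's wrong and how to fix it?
Bug: ORDER BY appears before GROUP BY; SQL clause order requires GROUP BY first

Fix: Move ORDER BY to the end, after GROUP BY

Corrected query:
SELECT customer, AVG(total) AS a FROM orders GROUP BY customer ORDER BY a

Result:
customer | a      
---------+--------
Grace    | 552.78 
Dave     | 1001.72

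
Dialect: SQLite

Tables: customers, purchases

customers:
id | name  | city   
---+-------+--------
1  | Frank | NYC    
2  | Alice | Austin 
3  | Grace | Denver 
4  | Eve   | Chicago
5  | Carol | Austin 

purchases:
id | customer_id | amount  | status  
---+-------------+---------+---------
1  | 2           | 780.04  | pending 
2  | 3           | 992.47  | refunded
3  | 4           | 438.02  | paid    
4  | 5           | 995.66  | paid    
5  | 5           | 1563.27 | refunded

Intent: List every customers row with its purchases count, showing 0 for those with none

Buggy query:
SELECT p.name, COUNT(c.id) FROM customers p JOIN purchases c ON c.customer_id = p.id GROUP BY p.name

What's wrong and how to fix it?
Bug: INNER JOIN drops customers rows that have no matching purchases rows

Fix: Use LEFT JOIN so parents without children still appear (COUNT(c.id) gives 0)

Corrected query:
SELECT p.name, COUNT(c.id) FROM customers p LEFT JOIN purchases c ON c.customer_id = p.id GROUP BY p.name

Result:
name  | COUNT(c.id)
------+------------
Alice | 1          
Carol | 2          
Eve   | 1          
Frank | 0          
Grace | 1          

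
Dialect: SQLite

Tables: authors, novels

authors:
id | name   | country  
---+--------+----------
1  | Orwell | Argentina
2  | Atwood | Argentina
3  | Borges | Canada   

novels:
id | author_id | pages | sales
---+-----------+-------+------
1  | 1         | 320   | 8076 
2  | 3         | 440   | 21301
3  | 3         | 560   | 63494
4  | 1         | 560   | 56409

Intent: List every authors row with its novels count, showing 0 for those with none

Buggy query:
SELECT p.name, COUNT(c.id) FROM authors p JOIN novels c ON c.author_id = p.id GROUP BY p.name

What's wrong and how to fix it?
Bug: INNER JOIN drops authors rows that have no matching novels rows

Fix: Use LEFT JOIN so parents without children still appear (COUNT(c.id) gives 0)

Corrected query:
SELECT p.name, COUNT(c.id) FROM authors p LEFT JOIN novels c ON c.author_id = p.id GROUP BY p.name

Result:
name   | COUNT(c.id)
-------+------------
Atwood | 0          
Borges | 2          
Orwell | 2          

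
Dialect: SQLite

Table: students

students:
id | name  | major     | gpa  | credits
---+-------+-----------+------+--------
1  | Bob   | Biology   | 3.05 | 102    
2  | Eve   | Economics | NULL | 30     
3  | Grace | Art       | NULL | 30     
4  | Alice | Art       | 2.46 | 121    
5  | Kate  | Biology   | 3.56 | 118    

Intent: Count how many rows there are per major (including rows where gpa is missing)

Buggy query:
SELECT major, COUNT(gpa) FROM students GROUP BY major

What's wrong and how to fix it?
Bug: COUNT(column) counts non-NULL values only; rows with NULL gpa aren't counted

Fix: Replace COUNT(gpa) with COUNT(*)

Corrected query:
SELECT major, COUNT(*) FROM students GROUP BY major

Result:
major     | COUNT(*)
----------+---------
Art       | 2       
Biology   | 2       
Economics | 1       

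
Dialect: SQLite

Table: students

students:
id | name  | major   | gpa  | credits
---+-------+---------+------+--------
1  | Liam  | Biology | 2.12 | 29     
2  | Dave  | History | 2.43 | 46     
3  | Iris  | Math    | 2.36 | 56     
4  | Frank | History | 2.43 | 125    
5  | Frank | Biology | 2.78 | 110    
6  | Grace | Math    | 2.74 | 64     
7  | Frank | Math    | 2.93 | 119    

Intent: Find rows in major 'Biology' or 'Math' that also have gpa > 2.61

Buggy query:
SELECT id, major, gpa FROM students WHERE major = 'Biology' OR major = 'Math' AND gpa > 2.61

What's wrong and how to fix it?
Bug: Without parentheses, AND is evaluated before OR, so the gpa filter only applies to the 'Math' branch

Fix: Group the OR with parentheses (or use IN), then AND the threshold

Corrected query:
SELECT id, major, gpa FROM students WHERE (major = 'Biology' OR major = 'Math') AND gpa > 2.61

Result:
id | major   | gpa 
---+---------+-----
5  | Biology | 2.78
6  | Math    | 2.74
7  | Math    | 2.93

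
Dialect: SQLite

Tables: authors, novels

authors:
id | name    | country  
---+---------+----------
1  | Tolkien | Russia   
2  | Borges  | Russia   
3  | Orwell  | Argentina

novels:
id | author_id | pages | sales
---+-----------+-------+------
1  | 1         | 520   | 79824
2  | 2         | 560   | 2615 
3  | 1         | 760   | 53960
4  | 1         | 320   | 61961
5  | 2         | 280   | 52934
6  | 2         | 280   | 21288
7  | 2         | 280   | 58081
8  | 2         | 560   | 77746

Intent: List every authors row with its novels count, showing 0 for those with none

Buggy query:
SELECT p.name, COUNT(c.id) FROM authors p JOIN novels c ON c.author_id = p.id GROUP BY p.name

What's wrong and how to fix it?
Bug: An inner join excludes parents with zero children

Fix: Use LEFT JOIN so parents without children still appear (COUNT(c.id) gives 0)

Corrected query:
SELECT p.name, COUNT(c.id) FROM authors p LEFT JOIN novels c ON c.author_id = p.id GROUP BY p.name

Result:
name    | COUNT(c.id)
--------+------------
Borges  | 5          
Orwell  | 0          
Tolkien | 3          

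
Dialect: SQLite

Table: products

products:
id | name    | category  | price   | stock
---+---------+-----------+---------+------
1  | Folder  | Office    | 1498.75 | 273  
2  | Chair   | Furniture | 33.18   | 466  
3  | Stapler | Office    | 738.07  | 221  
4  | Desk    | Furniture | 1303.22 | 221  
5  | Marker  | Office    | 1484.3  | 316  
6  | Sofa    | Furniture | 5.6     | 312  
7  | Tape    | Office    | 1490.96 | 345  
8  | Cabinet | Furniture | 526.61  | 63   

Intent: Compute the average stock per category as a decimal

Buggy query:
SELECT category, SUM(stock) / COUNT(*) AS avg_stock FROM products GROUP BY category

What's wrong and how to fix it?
Bug: SUM(stock) and COUNT(*) are both integers; the division truncates the fractional part

Fix: Cast one side to REAL so the division keeps the fractional part

Corrected query:
SELECT category, SUM(stock) * 1.0 / COUNT(*) AS avg_stock FROM products GROUP BY category

Result:
category  | avg_stock
----------+----------
Furniture | 265.5    
Office    | 288.75   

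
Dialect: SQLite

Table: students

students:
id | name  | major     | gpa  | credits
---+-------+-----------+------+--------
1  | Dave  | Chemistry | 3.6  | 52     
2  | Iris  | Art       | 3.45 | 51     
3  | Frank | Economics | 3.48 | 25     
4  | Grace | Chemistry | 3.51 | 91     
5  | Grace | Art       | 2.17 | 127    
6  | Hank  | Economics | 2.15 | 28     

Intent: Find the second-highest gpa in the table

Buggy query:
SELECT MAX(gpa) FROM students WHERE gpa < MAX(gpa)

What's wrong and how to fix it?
Bug: MAX(gpa) on the right of the comparison is an aggregate-in-WHERE error

Fix: Compute the overall MAX in a subquery, then take MAX of rows below it

Corrected query:
SELECT MAX(gpa) FROM students WHERE gpa < (SELECT MAX(gpa) FROM students)

Result:
MAX(gpa)
--------
3.51    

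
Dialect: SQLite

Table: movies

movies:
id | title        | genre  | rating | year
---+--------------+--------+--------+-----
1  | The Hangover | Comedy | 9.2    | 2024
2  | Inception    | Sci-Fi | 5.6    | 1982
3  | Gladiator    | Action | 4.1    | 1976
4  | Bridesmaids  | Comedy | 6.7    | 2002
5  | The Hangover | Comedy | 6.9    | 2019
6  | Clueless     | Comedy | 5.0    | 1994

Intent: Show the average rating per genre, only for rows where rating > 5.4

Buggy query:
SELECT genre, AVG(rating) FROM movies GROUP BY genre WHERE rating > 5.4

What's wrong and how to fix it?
Bug: Row-level WHERE must come before GROUP BY in the clause order

Fix: Move the WHERE clause before GROUP BY

Corrected query:
SELECT genre, AVG(rating) FROM movies WHERE rating > 5.4 GROUP BY genre

Result:
genre  | AVG(rating)
-------+------------
Comedy | 7.6        
Sci-Fi | 5.6        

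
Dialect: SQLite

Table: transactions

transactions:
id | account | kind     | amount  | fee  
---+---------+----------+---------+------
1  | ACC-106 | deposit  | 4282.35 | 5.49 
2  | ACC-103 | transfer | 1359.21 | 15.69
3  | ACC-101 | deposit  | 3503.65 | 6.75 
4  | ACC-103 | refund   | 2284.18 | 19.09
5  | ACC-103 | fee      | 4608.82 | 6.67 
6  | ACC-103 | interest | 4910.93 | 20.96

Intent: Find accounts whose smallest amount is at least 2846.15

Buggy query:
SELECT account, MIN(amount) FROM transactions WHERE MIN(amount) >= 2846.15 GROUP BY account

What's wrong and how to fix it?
Bug: Aggregates like MIN are computed per group after WHERE runs

Fix: Replace WHERE with HAVING after the GROUP BY

Corrected query:
SELECT account, MIN(amount) FROM transactions GROUP BY account HAVING MIN(amount) >= 2846.15

Result:
account | MIN(amount)
--------+------------
ACC-101 | 3503.65    
ACC-106 | 4282.35    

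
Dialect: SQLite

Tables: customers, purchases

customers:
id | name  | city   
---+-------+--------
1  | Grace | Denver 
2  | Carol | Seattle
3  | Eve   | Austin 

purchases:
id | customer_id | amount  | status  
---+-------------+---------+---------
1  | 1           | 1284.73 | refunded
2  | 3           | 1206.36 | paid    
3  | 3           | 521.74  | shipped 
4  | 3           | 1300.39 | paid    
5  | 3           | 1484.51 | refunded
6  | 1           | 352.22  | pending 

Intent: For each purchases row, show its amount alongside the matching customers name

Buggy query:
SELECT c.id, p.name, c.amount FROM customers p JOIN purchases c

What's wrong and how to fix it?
Bug: Missing join condition: each purchases row is matched to all customers rows instead of just its own

Fix: Specify the join condition linking the foreign key to the parent id

Corrected query:
SELECT c.id, p.name, c.amount FROM customers p JOIN purchases c ON c.customer_id = p.id

Result:
id | name  | amount 
---+-------+--------
1  | Grace | 1284.73
2  | Eve   | 1206.36
3  | Eve   | 521.74 
4  | Eve   | 1300.39
5  | Eve   | 1484.51
6  | Grace | 352.22 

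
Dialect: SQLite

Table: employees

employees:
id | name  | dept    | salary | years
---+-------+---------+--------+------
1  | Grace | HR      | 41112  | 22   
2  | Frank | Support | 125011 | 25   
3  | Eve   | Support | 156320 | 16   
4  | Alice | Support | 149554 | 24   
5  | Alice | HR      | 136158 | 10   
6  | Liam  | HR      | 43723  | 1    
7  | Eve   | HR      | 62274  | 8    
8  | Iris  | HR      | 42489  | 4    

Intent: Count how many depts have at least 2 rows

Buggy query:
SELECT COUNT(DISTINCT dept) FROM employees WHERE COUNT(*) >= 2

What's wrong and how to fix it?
Bug: COUNT(*) cannot appear in WHERE; the per-group count doesn't exist yet

Fix: Use a subquery that GROUPs and filters with HAVING, then count its rows

Corrected query:
SELECT COUNT(*) FROM (SELECT dept FROM employees GROUP BY dept HAVING COUNT(*) >= 2)

Result:
COUNT(*)
--------
2       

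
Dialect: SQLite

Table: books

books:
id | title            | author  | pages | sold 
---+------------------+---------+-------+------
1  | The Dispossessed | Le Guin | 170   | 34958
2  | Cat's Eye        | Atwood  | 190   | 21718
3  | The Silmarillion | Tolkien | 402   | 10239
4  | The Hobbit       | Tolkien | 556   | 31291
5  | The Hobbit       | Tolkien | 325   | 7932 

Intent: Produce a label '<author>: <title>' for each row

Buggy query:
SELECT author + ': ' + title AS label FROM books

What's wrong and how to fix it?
Bug: '+' is numeric addition; on text columns SQLite converts them to 0 instead of concatenating

Fix: Use the || operator for string concatenation

Corrected query:
SELECT author || ': ' || title AS label FROM books

Result:
label                    
-------------------------
Le Guin: The Dispossessed
Atwood: Cat's Eye        
Tolkien: The Silmarillion
Tolkien: The Hobbit      
Tolkien: The Hobbit      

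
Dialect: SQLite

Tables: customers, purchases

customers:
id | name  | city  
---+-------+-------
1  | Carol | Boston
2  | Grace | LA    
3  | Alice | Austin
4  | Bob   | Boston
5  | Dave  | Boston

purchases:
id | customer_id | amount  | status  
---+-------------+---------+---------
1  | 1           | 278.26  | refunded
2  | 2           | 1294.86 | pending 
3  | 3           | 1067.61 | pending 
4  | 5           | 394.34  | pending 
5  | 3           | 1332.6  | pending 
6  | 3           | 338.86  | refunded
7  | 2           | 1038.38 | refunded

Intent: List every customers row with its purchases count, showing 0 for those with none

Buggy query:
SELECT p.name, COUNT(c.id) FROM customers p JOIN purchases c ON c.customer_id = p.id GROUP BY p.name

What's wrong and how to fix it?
Bug: An inner join excludes parents with zero children

Fix: Switch to LEFT JOIN to retain unmatched parent rows

Corrected query:
SELECT p.name, COUNT(c.id) FROM customers p LEFT JOIN purchases c ON c.customer_id = p.id GROUP BY p.name

Result:
name  | COUNT(c.id)
------+------------
Alice | 3          
Bob   | 0          
Carol | 1          
Dave  | 1          
Grace | 2          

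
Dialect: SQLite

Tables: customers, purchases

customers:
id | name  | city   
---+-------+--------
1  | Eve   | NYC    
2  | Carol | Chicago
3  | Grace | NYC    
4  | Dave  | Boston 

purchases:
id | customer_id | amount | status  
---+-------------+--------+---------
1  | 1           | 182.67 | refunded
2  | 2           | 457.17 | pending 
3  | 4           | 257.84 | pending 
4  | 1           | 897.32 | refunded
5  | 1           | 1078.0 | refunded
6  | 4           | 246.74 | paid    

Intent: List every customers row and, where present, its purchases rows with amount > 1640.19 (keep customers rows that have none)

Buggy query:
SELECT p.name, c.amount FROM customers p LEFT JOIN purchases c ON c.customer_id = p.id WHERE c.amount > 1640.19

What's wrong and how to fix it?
Bug: Filtering c.amount in WHERE discards the NULL rows produced by LEFT JOIN, turning it into an inner join

Fix: Put 'c.amount > 1640.19' in the JOIN's ON clause instead of WHERE

Corrected query:
SELECT p.name, c.amount FROM customers p LEFT JOIN purchases c ON c.customer_id = p.id AND c.amount > 1640.19

Result:
name  | amount
------+-------
Eve   | NULL  
Carol | NULL  
Grace | NULL  
Dave  | NULL  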